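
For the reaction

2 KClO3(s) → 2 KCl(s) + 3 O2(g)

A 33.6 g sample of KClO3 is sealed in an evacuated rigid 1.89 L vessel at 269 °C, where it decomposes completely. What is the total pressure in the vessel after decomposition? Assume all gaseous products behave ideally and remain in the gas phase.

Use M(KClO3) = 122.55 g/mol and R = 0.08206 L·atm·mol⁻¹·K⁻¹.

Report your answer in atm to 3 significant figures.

n(KClO3) = 33.6 / 122.55 = 0.2742 mol
n(gas produced) = (3/2) × 0.2742 = 0.4113 mol
P = nRT/V = 0.4113 × 0.08206 × 542.15 / 1.89 = 9.682 atm

9.68 atm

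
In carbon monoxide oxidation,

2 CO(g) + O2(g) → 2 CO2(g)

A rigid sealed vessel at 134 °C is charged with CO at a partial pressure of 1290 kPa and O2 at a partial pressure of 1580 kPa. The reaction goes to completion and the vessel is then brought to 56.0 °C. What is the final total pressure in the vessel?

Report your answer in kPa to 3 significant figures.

Because the vessel is rigid and T is held at 134 °C, work the stoichiometry in partial pressures (P_i = n_iRT/V).
P(O2) required for 1290 kPa of CO = (1/2) × 1290 = 645.0 kPa; available 1580 kPa, so CO is limiting.
P(O2) remaining = 1580 − (1/2) × 1290 = 935.0 kPa
P(gaseous products) = (2)/2 × 1290 = 1290 kPa
P_total at 134 °C = 935.0 + 1290 = 2225 kPa
Scaling to 56.0 °C: P = 2225 × 329.15/407.15 = 1799 kPa

1800 kPa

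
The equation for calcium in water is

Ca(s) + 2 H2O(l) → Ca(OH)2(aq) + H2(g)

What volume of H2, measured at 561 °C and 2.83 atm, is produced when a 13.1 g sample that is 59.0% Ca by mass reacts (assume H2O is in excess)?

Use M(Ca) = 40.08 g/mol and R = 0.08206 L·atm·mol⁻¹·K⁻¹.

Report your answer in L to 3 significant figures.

mass of Ca = 13.1 × 59.0/100 = 7.729 g
n(Ca) = 7.729 / 40.08 = 0.1928 mol
n(H2) = (1/1) × 0.1928 = 0.1928 mol
V = nRT/P = 0.1928 × 0.08206 × 834.15 / 2.83 = 4.663 L

4.66 L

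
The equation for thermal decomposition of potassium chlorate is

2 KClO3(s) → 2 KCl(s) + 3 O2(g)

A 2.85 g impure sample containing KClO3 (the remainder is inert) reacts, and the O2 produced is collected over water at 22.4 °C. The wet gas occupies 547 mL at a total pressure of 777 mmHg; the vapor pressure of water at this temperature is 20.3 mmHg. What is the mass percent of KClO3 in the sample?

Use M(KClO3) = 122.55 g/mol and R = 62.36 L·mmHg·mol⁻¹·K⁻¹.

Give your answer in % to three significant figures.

64.4 %

P(O2) = 777 − 20.3 = 756.7 mmHg
n(O2) = PV/RT = (756.7 × 0.5470) / (62.36 × 295.55) = 0.02246 mol
n(KClO3) = (2/3) × 0.02246 = 0.01497 mol
m(KClO3) = 0.01497 × 122.55 = 1.835 g
%KClO3 = 1.835 / 2.85 × 100 = 64.39%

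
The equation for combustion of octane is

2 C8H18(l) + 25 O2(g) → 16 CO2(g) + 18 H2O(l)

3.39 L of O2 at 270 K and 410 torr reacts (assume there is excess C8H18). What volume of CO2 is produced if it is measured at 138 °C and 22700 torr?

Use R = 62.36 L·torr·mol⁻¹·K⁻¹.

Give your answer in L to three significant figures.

n(O2) = PV/RT = (410 × 3.39) / (62.36 × 270) = 0.08255 mol
n(CO2) = (16/25) × 0.08255 = 0.05283 mol
V = nRT/P = 0.05283 × 62.36 × 411.15 / 22700 = 0.05967 L

0.0597 L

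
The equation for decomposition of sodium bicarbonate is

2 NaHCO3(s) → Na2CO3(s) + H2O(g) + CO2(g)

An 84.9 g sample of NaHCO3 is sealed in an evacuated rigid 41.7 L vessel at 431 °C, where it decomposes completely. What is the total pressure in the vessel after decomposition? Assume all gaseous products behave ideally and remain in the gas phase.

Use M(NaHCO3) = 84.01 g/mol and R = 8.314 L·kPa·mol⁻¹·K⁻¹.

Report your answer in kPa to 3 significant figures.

n(NaHCO3) = 84.9 / 84.01 = 1.011 mol
n(gas produced) = (2/2) × 1.011 = 1.011 mol
P = nRT/V = 1.011 × 8.314 × 704.15 / 41.7 = 141.9 kPa

142 kPa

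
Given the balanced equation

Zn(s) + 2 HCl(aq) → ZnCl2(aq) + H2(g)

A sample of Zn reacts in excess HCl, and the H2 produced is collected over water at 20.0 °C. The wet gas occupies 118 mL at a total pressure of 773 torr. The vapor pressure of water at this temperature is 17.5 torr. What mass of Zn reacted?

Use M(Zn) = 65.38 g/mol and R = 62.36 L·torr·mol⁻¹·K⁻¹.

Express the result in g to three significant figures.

0.319 g

P(H2) = 773 − 17.5 = 755.5 torr
n(H2) = PV/RT = (755.5 × 0.1180) / (62.36 × 293.15) = 0.004877 mol
n(Zn) = (1/1) × 0.004877 = 0.004877 mol
m(Zn) = 0.004877 × 65.38 = 0.3189 g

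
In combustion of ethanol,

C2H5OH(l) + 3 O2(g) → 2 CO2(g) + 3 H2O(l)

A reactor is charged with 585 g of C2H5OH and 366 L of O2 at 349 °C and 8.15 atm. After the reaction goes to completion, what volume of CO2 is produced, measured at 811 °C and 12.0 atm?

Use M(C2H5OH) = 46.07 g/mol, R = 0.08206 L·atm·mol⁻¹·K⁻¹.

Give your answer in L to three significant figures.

n(C2H5OH) = 585 / 46.07 = 12.70 mol
n(O2) = PV/RT = (8.15 × 366) / (0.08206 × 622.15) = 58.43 mol
For 12.70 mol C2H5OH, stoichiometry requires (3/1) × 12.70 = 38.10 mol O2; 58.43 mol is available, so C2H5OH is limiting.
n(CO2) = (2/1) × 12.70 = 25.40 mol
V(CO2) = nRT/P = 25.40 × 0.08206 × 1084.15 / 12.0 = 188.3 L

188 L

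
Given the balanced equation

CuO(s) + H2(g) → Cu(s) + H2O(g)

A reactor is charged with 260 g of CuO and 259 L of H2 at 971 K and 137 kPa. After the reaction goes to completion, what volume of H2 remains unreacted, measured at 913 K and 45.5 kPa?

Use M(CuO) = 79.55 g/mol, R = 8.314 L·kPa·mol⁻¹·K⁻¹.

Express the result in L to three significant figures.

188 L

n(CuO) = 260 / 79.55 = 3.268 mol
n(H2) = PV/RT = (137 × 259) / (8.314 × 971) = 4.395 mol
For 3.268 mol CuO, stoichiometry requires (1/1) × 3.268 = 3.268 mol H2; 4.395 mol is available, so CuO is limiting.
n(H2) consumed = (1/1) × 3.268 = 3.268 mol; remaining = 4.395 − 3.268 = 1.127 mol
V(H2) = nRT/P = 1.127 × 8.314 × 913 / 45.5 = 188.0 L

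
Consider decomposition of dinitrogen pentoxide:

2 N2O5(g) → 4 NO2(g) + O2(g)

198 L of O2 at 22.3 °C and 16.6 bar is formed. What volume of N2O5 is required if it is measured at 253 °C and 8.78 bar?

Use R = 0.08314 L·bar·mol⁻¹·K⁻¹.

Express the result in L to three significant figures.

1330 L

n(O2) = PV/RT = (16.6 × 198) / (0.08314 × 295.45) = 133.8 mol
n(N2O5) = (2/1) × 133.8 = 267.6 mol
V = nRT/P = 267.6 × 0.08314 × 526.15 / 8.78 = 1333 L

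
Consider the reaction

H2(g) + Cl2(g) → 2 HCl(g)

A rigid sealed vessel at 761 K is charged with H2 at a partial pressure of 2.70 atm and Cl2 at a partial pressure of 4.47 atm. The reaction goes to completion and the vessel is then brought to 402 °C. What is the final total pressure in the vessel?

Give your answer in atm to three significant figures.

Because the vessel is rigid and T is held at 761 K, work the stoichiometry in partial pressures (P_i = n_iRT/V).
P(Cl2) required for 2.70 atm of H2 = (1/1) × 2.70 = 2.700 atm; available 4.47 atm, so H2 is limiting.
P(Cl2) remaining = 4.47 − (1/1) × 2.70 = 1.770 atm
P(gaseous products) = (2)/1 × 2.70 = 5.400 atm
P_total at 761 K = 1.770 + 5.400 = 7.170 atm
Scaling to 402 °C: P = 7.170 × 675.15/761 = 6.361 atm

6.36 atm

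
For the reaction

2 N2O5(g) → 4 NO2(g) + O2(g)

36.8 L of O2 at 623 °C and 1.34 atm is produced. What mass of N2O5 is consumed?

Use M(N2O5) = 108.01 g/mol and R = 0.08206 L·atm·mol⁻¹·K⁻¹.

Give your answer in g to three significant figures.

145 g

n(O2) = PV/RT = (1.34 × 36.8) / (0.08206 × 896.15) = 0.6706 mol
n(N2O5) = (2/1) × 0.6706 = 1.341 mol
m(N2O5) = 1.341 × 108.01 = 144.8 g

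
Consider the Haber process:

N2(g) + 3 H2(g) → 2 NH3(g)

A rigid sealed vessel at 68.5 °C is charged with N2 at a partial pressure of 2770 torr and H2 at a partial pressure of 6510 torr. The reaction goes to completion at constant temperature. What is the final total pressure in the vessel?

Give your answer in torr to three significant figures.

4940 torr

Because the vessel is rigid and T is held at 68.5 °C, work the stoichiometry in partial pressures (P_i = n_iRT/V).
P(H2) required for 2770 torr of N2 = (3/1) × 2770 = 8310 torr; available 6510 torr, so H2 is limiting.
P(N2) remaining = 2770 − (1/3) × 6510 = 600.0 torr
P(gaseous products) = (2)/3 × 6510 = 4340 torr
P_total at 68.5 °C = 600.0 + 4340 = 4940 torr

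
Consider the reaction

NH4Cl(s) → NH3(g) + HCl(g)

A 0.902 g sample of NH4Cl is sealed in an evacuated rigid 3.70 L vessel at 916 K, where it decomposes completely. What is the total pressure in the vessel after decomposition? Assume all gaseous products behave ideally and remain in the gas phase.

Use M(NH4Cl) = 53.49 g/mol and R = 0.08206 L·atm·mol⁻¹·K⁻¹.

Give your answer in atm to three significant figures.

n(NH4Cl) = 0.902 / 53.49 = 0.01686 mol
n(gas produced) = (2/1) × 0.01686 = 0.03372 mol
P = nRT/V = 0.03372 × 0.08206 × 916 / 3.70 = 0.6850 atm

0.685 atm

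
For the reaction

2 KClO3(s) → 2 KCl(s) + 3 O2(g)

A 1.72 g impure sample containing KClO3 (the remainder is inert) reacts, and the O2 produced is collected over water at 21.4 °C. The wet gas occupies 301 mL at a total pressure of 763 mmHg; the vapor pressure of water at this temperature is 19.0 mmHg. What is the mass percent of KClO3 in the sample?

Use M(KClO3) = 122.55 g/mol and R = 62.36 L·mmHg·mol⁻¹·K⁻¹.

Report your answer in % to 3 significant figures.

57.9 %

P(O2) = 763 − 19.0 = 744.0 mmHg
n(O2) = PV/RT = (744.0 × 0.3010) / (62.36 × 294.55) = 0.01219 mol
n(KClO3) = (2/3) × 0.01219 = 0.008127 mol
m(KClO3) = 0.008127 × 122.55 = 0.9960 g
%KClO3 = 0.9960 / 1.72 × 100 = 57.91%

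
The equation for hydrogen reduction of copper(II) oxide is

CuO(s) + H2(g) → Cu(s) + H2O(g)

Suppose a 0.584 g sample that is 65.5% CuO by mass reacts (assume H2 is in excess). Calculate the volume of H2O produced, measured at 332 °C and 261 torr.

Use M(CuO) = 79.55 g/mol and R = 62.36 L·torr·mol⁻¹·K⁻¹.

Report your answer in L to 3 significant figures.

mass of CuO = 0.584 × 65.5/100 = 0.3825 g
n(CuO) = 0.3825 / 79.55 = 0.004808 mol
n(H2O) = (1/1) × 0.004808 = 0.004808 mol
V = nRT/P = 0.004808 × 62.36 × 605.15 / 261 = 0.6952 L

0.695 L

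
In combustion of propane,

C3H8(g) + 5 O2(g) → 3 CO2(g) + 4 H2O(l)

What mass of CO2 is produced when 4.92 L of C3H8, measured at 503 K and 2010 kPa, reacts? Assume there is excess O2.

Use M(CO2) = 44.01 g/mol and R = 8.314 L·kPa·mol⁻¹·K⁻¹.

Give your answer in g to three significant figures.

n(C3H8) = PV/RT = (2010 × 4.92) / (8.314 × 503) = 2.365 mol
n(CO2) = (3/1) × 2.365 = 7.095 mol
m(CO2) = 7.095 × 44.01 = 312.3 g

312 g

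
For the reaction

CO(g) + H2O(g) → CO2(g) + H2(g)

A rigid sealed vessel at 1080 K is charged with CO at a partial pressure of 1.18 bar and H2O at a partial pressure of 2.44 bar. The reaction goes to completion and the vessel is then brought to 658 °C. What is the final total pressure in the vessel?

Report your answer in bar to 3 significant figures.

3.12 bar

At constant V, partial pressures at 1080 K are proportional to moles, so apply stoichiometry directly to pressures.
P(H2O) required for 1.18 bar of CO = (1/1) × 1.18 = 1.180 bar; available 2.44 bar, so CO is limiting.
P(H2O) remaining = 2.44 − (1/1) × 1.18 = 1.260 bar
P(gaseous products) = (1+1)/1 × 1.18 = 2.360 bar
P_total at 1080 K = 1.260 + 2.360 = 3.620 bar
Scaling to 658 °C: P = 3.620 × 931.15/1080 = 3.121 bar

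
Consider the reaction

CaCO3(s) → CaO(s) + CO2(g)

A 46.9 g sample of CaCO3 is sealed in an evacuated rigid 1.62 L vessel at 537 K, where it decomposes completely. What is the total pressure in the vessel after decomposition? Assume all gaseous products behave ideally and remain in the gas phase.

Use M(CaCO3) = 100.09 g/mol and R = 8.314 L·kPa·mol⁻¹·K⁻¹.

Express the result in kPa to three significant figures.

1290 kPa

n(CaCO3) = 46.9 / 100.09 = 0.4686 mol
n(gas produced) = (1/1) × 0.4686 = 0.4686 mol
P = nRT/V = 0.4686 × 8.314 × 537 / 1.62 = 1291 kPa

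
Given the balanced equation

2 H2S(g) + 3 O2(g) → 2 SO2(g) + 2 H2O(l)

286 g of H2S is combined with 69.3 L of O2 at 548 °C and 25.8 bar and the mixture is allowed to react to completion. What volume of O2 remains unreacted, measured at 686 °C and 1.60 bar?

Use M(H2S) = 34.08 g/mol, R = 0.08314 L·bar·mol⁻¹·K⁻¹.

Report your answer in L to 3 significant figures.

678 L

n(H2S) = 286 / 34.08 = 8.392 mol
n(O2) = PV/RT = (25.8 × 69.3) / (0.08314 × 821.15) = 26.19 mol
For 8.392 mol H2S, stoichiometry requires (3/2) × 8.392 = 12.59 mol O2; 26.19 mol is available, so H2S is limiting.
n(O2) consumed = (3/2) × 8.392 = 12.59 mol; remaining = 26.19 − 12.59 = 13.60 mol
V(O2) = nRT/P = 13.60 × 0.08314 × 959.15 / 1.60 = 677.8 L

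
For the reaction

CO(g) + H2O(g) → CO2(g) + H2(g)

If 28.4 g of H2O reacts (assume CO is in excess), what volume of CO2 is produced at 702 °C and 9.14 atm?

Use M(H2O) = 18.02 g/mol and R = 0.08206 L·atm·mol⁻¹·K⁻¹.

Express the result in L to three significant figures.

13.8 L

n(H2O) = 28.40 / 18.02 = 1.576 mol
n(CO2) = (1/1) × 1.576 = 1.576 mol
V = nRT/P = 1.576 × 0.08206 × 975.15 / 9.14 = 13.80 L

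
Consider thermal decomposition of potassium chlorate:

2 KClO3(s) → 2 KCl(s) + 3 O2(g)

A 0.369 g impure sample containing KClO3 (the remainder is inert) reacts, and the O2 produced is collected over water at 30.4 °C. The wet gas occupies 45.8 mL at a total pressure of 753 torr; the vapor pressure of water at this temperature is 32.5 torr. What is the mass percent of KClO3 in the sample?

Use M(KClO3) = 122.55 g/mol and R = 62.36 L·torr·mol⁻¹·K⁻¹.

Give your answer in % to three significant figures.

38.6 %

P(O2) = 753 − 32.5 = 720.5 torr
n(O2) = PV/RT = (720.5 × 0.04580) / (62.36 × 303.55) = 0.001743 mol
n(KClO3) = (2/3) × 0.001743 = 0.001162 mol
m(KClO3) = 0.001162 × 122.55 = 0.1424 g
%KClO3 = 0.1424 / 0.369 × 100 = 38.59%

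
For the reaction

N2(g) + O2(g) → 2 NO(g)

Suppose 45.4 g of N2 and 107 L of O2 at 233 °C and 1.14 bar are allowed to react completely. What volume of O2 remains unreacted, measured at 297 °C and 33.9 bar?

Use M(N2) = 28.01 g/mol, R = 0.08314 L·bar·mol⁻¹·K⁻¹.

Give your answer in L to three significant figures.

1.79 L

n(N2) = 45.4 / 28.01 = 1.621 mol
n(O2) = PV/RT = (1.14 × 107) / (0.08314 × 506.15) = 2.899 mol
For 1.621 mol N2, stoichiometry requires (1/1) × 1.621 = 1.621 mol O2; 2.899 mol is available, so N2 is limiting.
n(O2) consumed = (1/1) × 1.621 = 1.621 mol; remaining = 2.899 − 1.621 = 1.278 mol
V(O2) = nRT/P = 1.278 × 0.08314 × 570.15 / 33.9 = 1.787 L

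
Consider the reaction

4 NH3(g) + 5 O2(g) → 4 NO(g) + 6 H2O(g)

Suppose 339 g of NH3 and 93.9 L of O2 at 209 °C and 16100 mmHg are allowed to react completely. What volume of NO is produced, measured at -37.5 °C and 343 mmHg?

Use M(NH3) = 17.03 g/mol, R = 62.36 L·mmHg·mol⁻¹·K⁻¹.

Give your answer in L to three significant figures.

853 L

n(NH3) = 339 / 17.03 = 19.91 mol
n(O2) = PV/RT = (16100 × 93.9) / (62.36 × 482.15) = 50.28 mol
For 19.91 mol NH3, stoichiometry requires (5/4) × 19.91 = 24.89 mol O2; 50.28 mol is available, so NH3 is limiting.
n(NO) = (4/4) × 19.91 = 19.91 mol
V(NO) = nRT/P = 19.91 × 62.36 × 235.65 / 343 = 853.0 L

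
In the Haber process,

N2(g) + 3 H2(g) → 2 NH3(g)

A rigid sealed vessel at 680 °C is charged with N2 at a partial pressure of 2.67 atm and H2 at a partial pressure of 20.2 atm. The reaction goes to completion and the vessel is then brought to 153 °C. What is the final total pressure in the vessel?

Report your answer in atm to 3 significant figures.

At constant V, partial pressures at 680 °C are proportional to moles, so apply stoichiometry directly to pressures.
P(H2) required for 2.67 atm of N2 = (3/1) × 2.67 = 8.010 atm; available 20.2 atm, so N2 is limiting.
P(H2) remaining = 20.2 − (3/1) × 2.67 = 12.19 atm
P(gaseous products) = (2)/1 × 2.67 = 5.340 atm
P_total at 680 °C = 12.19 + 5.340 = 17.53 atm
Scaling to 153 °C: P = 17.53 × 426.15/953.15 = 7.838 atm

7.84 atm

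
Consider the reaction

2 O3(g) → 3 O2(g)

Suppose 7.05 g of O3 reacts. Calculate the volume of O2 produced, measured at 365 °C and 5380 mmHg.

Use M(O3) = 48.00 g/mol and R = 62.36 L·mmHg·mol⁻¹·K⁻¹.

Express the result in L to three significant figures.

1.63 L

n(O3) = 7.050 / 48.00 = 0.1469 mol
n(O2) = (3/2) × 0.1469 = 0.2203 mol
V = nRT/P = 0.2203 × 62.36 × 638.15 / 5380 = 1.630 L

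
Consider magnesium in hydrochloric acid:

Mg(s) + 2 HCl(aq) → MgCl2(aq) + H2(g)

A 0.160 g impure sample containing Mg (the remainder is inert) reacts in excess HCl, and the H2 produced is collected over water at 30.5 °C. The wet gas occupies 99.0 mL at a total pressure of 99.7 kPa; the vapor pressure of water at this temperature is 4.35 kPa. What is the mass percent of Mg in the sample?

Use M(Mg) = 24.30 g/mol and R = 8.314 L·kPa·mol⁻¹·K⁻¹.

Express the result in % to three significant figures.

P(H2) = 99.7 − 4.35 = 95.35 kPa
n(H2) = PV/RT = (95.35 × 0.09900) / (8.314 × 303.65) = 0.003739 mol
n(Mg) = (1/1) × 0.003739 = 0.003739 mol
m(Mg) = 0.003739 × 24.30 = 0.09086 g
%Mg = 0.09086 / 0.160 × 100 = 56.79%

56.8 %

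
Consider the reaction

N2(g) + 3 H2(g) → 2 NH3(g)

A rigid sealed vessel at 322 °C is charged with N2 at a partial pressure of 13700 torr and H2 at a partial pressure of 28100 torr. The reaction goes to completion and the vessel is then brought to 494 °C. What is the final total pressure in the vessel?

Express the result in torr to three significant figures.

29700 torr

Because the vessel is rigid and T is held at 322 °C, work the stoichiometry in partial pressures (P_i = n_iRT/V).
P(H2) required for 13700 torr of N2 = (3/1) × 13700 = 41100 torr; available 28100 torr, so H2 is limiting.
P(N2) remaining = 13700 − (1/3) × 28100 = 4333 torr
P(gaseous products) = (2)/3 × 28100 = 18730 torr
P_total at 322 °C = 4333 + 18730 = 23060 torr
Scaling to 494 °C: P = 23060 × 767.15/595.15 = 29720 torr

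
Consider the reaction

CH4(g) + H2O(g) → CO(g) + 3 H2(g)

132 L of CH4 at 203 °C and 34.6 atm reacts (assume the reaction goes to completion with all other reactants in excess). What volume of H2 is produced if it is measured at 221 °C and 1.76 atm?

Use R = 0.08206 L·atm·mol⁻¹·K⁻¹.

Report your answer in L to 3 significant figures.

n(CH4) = PV/RT = (34.6 × 132) / (0.08206 × 476.15) = 116.9 mol
n(H2) = (3/1) × 116.9 = 350.7 mol
V = nRT/P = 350.7 × 0.08206 × 494.15 / 1.76 = 8080 L

8080 L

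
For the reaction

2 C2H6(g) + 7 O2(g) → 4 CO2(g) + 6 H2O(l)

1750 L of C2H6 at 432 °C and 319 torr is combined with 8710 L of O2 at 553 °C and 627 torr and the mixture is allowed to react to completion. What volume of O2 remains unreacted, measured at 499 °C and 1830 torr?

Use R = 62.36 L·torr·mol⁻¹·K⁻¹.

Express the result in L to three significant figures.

n(C2H6) = PV/RT = (319 × 1750) / (62.36 × 705.15) = 12.70 mol
n(O2) = PV/RT = (627 × 8710) / (62.36 × 826.15) = 106.0 mol
For 12.70 mol C2H6, stoichiometry requires (7/2) × 12.70 = 44.45 mol O2; 106.0 mol is available, so C2H6 is limiting.
n(O2) consumed = (7/2) × 12.70 = 44.45 mol; remaining = 106.0 − 44.45 = 61.55 mol
V(O2) = nRT/P = 61.55 × 62.36 × 772.15 / 1830 = 1620 L

1620 L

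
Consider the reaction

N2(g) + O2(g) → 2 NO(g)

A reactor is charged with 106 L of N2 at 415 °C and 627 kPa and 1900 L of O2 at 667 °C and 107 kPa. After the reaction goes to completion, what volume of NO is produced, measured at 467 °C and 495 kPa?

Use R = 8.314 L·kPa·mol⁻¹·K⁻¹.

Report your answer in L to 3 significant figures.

n(N2) = PV/RT = (627 × 106) / (8.314 × 688.15) = 11.62 mol
n(O2) = PV/RT = (107 × 1900) / (8.314 × 940.15) = 26.01 mol
For 11.62 mol N2, stoichiometry requires (1/1) × 11.62 = 11.62 mol O2; 26.01 mol is available, so N2 is limiting.
n(NO) = (2/1) × 11.62 = 23.24 mol
V(NO) = nRT/P = 23.24 × 8.314 × 740.15 / 495 = 288.9 L

289 L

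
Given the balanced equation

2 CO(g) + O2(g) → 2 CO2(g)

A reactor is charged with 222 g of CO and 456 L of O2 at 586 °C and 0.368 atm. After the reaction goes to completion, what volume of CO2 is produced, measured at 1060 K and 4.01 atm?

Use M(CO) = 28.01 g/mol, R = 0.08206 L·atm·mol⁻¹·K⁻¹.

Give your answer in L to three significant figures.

n(CO) = 222 / 28.01 = 7.926 mol
n(O2) = PV/RT = (0.368 × 456) / (0.08206 × 859.15) = 2.380 mol
For 7.926 mol CO, stoichiometry requires (1/2) × 7.926 = 3.963 mol O2; 2.380 mol is available, so O2 is limiting.
n(CO2) = (2/1) × 2.380 = 4.760 mol
V(CO2) = nRT/P = 4.760 × 0.08206 × 1060 / 4.01 = 103.3 L

103 L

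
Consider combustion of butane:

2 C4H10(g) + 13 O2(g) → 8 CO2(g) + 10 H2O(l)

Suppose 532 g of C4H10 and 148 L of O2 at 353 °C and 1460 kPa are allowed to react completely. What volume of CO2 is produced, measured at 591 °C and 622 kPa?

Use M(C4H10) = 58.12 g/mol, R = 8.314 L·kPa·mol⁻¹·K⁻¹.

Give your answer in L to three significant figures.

n(C4H10) = 532 / 58.12 = 9.153 mol
n(O2) = PV/RT = (1460 × 148) / (8.314 × 626.15) = 41.51 mol
For 9.153 mol C4H10, stoichiometry requires (13/2) × 9.153 = 59.49 mol O2; 41.51 mol is available, so O2 is limiting.
n(CO2) = (8/13) × 41.51 = 25.54 mol
V(CO2) = nRT/P = 25.54 × 8.314 × 864.15 / 622 = 295.0 L

295 L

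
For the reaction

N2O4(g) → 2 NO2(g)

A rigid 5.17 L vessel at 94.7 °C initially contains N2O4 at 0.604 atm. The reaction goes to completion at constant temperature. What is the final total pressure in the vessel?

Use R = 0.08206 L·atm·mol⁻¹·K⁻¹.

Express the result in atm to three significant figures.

At constant T and V, P ∝ n(gas): 1 mol gas → 2 mol gas.
P_final = (2/1) × 0.604 = 1.208 atm

1.21 atm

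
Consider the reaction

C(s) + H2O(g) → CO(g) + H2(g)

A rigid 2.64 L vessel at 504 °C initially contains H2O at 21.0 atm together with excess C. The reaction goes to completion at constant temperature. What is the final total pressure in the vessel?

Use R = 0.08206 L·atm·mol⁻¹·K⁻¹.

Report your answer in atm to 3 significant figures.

Since T and V are fixed, P_final/P_initial = n_final/n_initial = 2/1.
P_final = (2/1) × 21.0 = 42.00 atm

42.0 atm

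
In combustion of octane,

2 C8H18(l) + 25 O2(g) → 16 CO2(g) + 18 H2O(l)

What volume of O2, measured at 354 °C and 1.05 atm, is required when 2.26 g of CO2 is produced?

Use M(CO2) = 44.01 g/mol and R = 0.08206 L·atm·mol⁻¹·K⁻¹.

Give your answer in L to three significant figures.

3.93 L

n(CO2) = 2.260 / 44.01 = 0.05135 mol
n(O2) = (25/16) × 0.05135 = 0.08023 mol
V = nRT/P = 0.08023 × 0.08206 × 627.15 / 1.05 = 3.932 L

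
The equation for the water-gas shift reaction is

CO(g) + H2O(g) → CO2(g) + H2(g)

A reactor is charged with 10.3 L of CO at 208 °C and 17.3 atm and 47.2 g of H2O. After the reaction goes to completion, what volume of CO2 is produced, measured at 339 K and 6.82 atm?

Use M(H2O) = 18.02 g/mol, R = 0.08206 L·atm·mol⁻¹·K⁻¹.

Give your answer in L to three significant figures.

n(CO) = PV/RT = (17.3 × 10.3) / (0.08206 × 481.15) = 4.513 mol
n(H2O) = 47.2 / 18.02 = 2.619 mol
For 4.513 mol CO, stoichiometry requires (1/1) × 4.513 = 4.513 mol H2O; 2.619 mol is available, so H2O is limiting.
n(CO2) = (1/1) × 2.619 = 2.619 mol
V(CO2) = nRT/P = 2.619 × 0.08206 × 339 / 6.82 = 10.68 L

10.7 L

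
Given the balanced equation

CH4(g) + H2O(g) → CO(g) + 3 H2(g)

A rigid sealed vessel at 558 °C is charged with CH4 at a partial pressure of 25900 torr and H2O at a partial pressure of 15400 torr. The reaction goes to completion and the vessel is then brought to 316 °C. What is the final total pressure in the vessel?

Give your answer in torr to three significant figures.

51100 torr

With V and T fixed, P_i ∝ n_i, so the mole ratios apply directly to partial pressures at 558 °C.
P(H2O) required for 25900 torr of CH4 = (1/1) × 25900 = 25900 torr; available 15400 torr, so H2O is limiting.
P(CH4) remaining = 25900 − (1/1) × 15400 = 10500 torr
P(gaseous products) = (1+3)/1 × 15400 = 61600 torr
P_total at 558 °C = 10500 + 61600 = 72100 torr
Scaling to 316 °C: P = 72100 × 589.15/831.15 = 51110 torr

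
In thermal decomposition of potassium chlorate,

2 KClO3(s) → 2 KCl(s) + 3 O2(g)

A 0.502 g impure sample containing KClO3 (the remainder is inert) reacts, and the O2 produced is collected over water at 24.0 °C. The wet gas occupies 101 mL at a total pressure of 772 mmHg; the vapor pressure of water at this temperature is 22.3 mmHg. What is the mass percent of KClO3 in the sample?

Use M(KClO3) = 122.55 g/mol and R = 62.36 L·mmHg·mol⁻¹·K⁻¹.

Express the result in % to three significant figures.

P(O2) = 772 − 22.3 = 749.7 mmHg
n(O2) = PV/RT = (749.7 × 0.1010) / (62.36 × 297.15) = 0.004086 mol
n(KClO3) = (2/3) × 0.004086 = 0.002724 mol
m(KClO3) = 0.002724 × 122.55 = 0.3338 g
%KClO3 = 0.3338 / 0.502 × 100 = 66.49%

66.5 %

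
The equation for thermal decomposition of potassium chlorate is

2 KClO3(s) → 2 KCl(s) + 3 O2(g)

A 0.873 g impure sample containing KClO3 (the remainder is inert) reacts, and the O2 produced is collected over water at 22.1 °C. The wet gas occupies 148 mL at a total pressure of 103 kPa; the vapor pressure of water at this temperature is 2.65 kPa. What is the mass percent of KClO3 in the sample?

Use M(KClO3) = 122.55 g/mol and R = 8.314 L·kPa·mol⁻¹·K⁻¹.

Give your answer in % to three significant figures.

P(O2) = 103 − 2.65 = 100.3 kPa
n(O2) = PV/RT = (100.3 × 0.1480) / (8.314 × 295.25) = 0.006047 mol
n(KClO3) = (2/3) × 0.006047 = 0.004031 mol
m(KClO3) = 0.004031 × 122.55 = 0.4940 g
%KClO3 = 0.4940 / 0.873 × 100 = 56.59%

56.6 %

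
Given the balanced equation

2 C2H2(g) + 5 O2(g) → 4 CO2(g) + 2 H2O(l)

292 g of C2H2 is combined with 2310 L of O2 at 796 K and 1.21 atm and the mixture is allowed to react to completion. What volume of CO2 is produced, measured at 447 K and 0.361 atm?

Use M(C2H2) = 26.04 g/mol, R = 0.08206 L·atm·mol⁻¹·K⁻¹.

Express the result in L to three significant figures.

2280 L

n(C2H2) = 292 / 26.04 = 11.21 mol
n(O2) = PV/RT = (1.21 × 2310) / (0.08206 × 796) = 42.79 mol
For 11.21 mol C2H2, stoichiometry requires (5/2) × 11.21 = 28.03 mol O2; 42.79 mol is available, so C2H2 is limiting.
n(CO2) = (4/2) × 11.21 = 22.42 mol
V(CO2) = nRT/P = 22.42 × 0.08206 × 447 / 0.361 = 2278 L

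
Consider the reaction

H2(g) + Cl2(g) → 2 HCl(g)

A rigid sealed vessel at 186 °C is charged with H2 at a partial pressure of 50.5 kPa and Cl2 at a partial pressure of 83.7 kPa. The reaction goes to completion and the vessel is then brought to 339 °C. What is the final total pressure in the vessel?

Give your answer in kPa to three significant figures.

At constant V, partial pressures at 186 °C are proportional to moles, so apply stoichiometry directly to pressures.
P(Cl2) required for 50.5 kPa of H2 = (1/1) × 50.5 = 50.50 kPa; available 83.7 kPa, so H2 is limiting.
P(Cl2) remaining = 83.7 − (1/1) × 50.5 = 33.20 kPa
P(gaseous products) = (2)/1 × 50.5 = 101.0 kPa
P_total at 186 °C = 33.20 + 101.0 = 134.2 kPa
Scaling to 339 °C: P = 134.2 × 612.15/459.15 = 178.9 kPa

179 kPa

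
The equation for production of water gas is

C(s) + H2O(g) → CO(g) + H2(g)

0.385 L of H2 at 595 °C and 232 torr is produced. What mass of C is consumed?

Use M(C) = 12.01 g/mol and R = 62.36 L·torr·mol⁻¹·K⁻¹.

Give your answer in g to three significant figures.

n(H2) = PV/RT = (232 × 0.385) / (62.36 × 868.15) = 0.001650 mol
n(C) = (1/1) × 0.001650 = 0.001650 mol
m(C) = 0.001650 × 12.01 = 0.01982 g

0.0198 g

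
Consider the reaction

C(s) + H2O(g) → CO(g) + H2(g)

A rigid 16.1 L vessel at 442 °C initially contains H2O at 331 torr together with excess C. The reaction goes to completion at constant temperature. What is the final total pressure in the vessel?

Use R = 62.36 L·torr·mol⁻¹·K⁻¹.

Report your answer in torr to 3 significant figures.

662 torr

Since T and V are fixed, P_final/P_initial = n_final/n_initial = 2/1.
P_final = (2/1) × 331 = 662.0 torr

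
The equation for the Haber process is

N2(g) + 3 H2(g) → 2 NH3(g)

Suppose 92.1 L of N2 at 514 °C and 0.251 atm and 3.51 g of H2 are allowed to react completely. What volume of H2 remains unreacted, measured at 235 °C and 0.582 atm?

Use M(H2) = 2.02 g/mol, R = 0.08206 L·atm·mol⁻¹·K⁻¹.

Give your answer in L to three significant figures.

n(N2) = PV/RT = (0.251 × 92.1) / (0.08206 × 787.15) = 0.3579 mol
n(H2) = 3.51 / 2.02 = 1.738 mol
For 0.3579 mol N2, stoichiometry requires (3/1) × 0.3579 = 1.074 mol H2; 1.738 mol is available, so N2 is limiting.
n(H2) consumed = (3/1) × 0.3579 = 1.074 mol; remaining = 1.738 − 1.074 = 0.6640 mol
V(H2) = nRT/P = 0.6640 × 0.08206 × 508.15 / 0.582 = 47.57 L

47.6 L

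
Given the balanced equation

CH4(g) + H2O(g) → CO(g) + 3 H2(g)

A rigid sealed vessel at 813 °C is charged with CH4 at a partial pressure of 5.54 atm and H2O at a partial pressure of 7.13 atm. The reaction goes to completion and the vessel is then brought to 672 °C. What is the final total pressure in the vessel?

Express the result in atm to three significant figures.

20.7 atm

Because the vessel is rigid and T is held at 813 °C, work the stoichiometry in partial pressures (P_i = n_iRT/V).
P(H2O) required for 5.54 atm of CH4 = (1/1) × 5.54 = 5.540 atm; available 7.13 atm, so CH4 is limiting.
P(H2O) remaining = 7.13 − (1/1) × 5.54 = 1.590 atm
P(gaseous products) = (1+3)/1 × 5.54 = 22.16 atm
P_total at 813 °C = 1.590 + 22.16 = 23.75 atm
Scaling to 672 °C: P = 23.75 × 945.15/1086.15 = 20.67 atm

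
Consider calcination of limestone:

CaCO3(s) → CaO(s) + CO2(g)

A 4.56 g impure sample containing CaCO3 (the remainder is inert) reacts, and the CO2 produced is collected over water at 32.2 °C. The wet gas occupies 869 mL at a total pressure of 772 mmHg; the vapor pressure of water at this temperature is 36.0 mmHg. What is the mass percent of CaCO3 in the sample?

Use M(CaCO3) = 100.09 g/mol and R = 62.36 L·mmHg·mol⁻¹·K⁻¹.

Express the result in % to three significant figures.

P(CO2) = 772 − 36.0 = 736.0 mmHg
n(CO2) = PV/RT = (736.0 × 0.8690) / (62.36 × 305.35) = 0.03359 mol
n(CaCO3) = (1/1) × 0.03359 = 0.03359 mol
m(CaCO3) = 0.03359 × 100.09 = 3.362 g
%CaCO3 = 3.362 / 4.56 × 100 = 73.73%

73.7 %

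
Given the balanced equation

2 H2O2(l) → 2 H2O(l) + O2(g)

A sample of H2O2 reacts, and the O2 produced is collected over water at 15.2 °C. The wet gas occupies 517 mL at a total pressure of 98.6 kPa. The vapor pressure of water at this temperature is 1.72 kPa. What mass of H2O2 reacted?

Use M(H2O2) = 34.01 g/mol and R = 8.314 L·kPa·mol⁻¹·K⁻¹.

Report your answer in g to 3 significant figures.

1.42 g

P(O2) = 98.6 − 1.72 = 96.88 kPa
n(O2) = PV/RT = (96.88 × 0.5170) / (8.314 × 288.35) = 0.02089 mol
n(H2O2) = (2/1) × 0.02089 = 0.04178 mol
m(H2O2) = 0.04178 × 34.01 = 1.421 g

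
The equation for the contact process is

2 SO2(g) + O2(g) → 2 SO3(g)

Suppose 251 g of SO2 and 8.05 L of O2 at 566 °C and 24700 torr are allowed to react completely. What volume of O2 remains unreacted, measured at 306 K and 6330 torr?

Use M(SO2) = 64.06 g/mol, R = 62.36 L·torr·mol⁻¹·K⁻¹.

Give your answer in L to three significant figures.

n(SO2) = 251 / 64.06 = 3.918 mol
n(O2) = PV/RT = (24700 × 8.05) / (62.36 × 839.15) = 3.800 mol
For 3.918 mol SO2, stoichiometry requires (1/2) × 3.918 = 1.959 mol O2; 3.800 mol is available, so SO2 is limiting.
n(O2) consumed = (1/2) × 3.918 = 1.959 mol; remaining = 3.800 − 1.959 = 1.841 mol
V(O2) = nRT/P = 1.841 × 62.36 × 306 / 6330 = 5.550 L

5.55 L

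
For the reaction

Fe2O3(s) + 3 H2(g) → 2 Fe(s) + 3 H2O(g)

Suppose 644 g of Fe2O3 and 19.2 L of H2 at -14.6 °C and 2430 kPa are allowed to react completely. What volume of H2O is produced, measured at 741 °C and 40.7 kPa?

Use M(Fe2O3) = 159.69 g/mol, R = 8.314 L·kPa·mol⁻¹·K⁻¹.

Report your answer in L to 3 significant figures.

n(Fe2O3) = 644 / 159.69 = 4.033 mol
n(H2) = PV/RT = (2430 × 19.2) / (8.314 × 258.55) = 21.70 mol
For 4.033 mol Fe2O3, stoichiometry requires (3/1) × 4.033 = 12.10 mol H2; 21.70 mol is available, so Fe2O3 is limiting.
n(H2O) = (3/1) × 4.033 = 12.10 mol
V(H2O) = nRT/P = 12.10 × 8.314 × 1014.15 / 40.7 = 2507 L

2510 L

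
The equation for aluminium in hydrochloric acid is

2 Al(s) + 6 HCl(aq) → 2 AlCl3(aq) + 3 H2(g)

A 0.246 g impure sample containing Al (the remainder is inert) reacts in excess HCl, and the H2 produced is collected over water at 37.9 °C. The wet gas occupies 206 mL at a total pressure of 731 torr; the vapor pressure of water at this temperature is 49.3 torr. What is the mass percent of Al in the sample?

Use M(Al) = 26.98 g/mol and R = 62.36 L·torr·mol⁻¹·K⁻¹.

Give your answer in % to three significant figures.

P(H2) = 731 − 49.3 = 681.7 torr
n(H2) = PV/RT = (681.7 × 0.2060) / (62.36 × 311.05) = 0.007240 mol
n(Al) = (2/3) × 0.007240 = 0.004827 mol
m(Al) = 0.004827 × 26.98 = 0.1302 g
%Al = 0.1302 / 0.246 × 100 = 52.93%

52.9 %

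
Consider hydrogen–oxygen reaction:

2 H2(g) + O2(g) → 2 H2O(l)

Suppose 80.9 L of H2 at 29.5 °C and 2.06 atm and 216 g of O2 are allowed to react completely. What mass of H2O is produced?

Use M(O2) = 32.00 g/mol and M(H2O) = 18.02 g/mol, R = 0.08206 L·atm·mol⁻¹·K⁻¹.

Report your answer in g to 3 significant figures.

n(H2) = PV/RT = (2.06 × 80.9) / (0.08206 × 302.65) = 6.710 mol
n(O2) = 216 / 32.00 = 6.750 mol
For 6.710 mol H2, stoichiometry requires (1/2) × 6.710 = 3.355 mol O2; 6.750 mol is available, so H2 is limiting.
n(H2O) = (2/2) × 6.710 = 6.710 mol
m(H2O) = 6.710 × 18.02 = 120.9 g

121 g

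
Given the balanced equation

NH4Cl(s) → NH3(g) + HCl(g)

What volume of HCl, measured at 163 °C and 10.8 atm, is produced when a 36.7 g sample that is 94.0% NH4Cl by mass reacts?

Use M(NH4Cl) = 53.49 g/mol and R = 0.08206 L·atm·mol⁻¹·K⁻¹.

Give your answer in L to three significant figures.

mass of NH4Cl = 36.7 × 94.0/100 = 34.50 g
n(NH4Cl) = 34.50 / 53.49 = 0.6450 mol
n(HCl) = (1/1) × 0.6450 = 0.6450 mol
V = nRT/P = 0.6450 × 0.08206 × 436.15 / 10.8 = 2.137 L

2.14 L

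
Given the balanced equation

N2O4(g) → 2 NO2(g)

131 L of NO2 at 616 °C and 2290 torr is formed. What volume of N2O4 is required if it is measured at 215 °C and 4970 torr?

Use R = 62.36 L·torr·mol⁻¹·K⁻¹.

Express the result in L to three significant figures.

16.6 L

n(NO2) = PV/RT = (2290 × 131) / (62.36 × 889.15) = 5.410 mol
n(N2O4) = (1/2) × 5.410 = 2.705 mol
V = nRT/P = 2.705 × 62.36 × 488.15 / 4970 = 16.57 L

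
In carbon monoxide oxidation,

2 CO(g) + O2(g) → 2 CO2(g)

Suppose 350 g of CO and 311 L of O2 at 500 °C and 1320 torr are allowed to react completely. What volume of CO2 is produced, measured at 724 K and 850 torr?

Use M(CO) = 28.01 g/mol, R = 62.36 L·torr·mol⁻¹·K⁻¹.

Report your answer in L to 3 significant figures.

664 L

n(CO) = 350 / 28.01 = 12.50 mol
n(O2) = PV/RT = (1320 × 311) / (62.36 × 773.15) = 8.515 mol
For 12.50 mol CO, stoichiometry requires (1/2) × 12.50 = 6.250 mol O2; 8.515 mol is available, so CO is limiting.
n(CO2) = (2/2) × 12.50 = 12.50 mol
V(CO2) = nRT/P = 12.50 × 62.36 × 724 / 850 = 664.0 L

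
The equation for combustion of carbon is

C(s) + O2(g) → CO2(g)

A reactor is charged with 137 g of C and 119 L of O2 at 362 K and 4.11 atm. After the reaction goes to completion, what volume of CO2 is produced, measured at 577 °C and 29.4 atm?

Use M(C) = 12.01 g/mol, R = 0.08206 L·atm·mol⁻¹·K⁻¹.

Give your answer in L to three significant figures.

27.1 L

n(C) = 137 / 12.01 = 11.41 mol
n(O2) = PV/RT = (4.11 × 119) / (0.08206 × 362) = 16.46 mol
For 11.41 mol C, stoichiometry requires (1/1) × 11.41 = 11.41 mol O2; 16.46 mol is available, so C is limiting.
n(CO2) = (1/1) × 11.41 = 11.41 mol
V(CO2) = nRT/P = 11.41 × 0.08206 × 850.15 / 29.4 = 27.07 L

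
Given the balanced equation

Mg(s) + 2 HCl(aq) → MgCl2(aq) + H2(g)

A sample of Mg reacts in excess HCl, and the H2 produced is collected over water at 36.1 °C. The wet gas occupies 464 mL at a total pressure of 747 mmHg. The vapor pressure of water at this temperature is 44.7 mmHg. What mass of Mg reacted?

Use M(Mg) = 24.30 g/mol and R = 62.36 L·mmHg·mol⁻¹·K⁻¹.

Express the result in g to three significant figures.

0.411 g

P(H2) = 747 − 44.7 = 702.3 mmHg
n(H2) = PV/RT = (702.3 × 0.4640) / (62.36 × 309.25) = 0.01690 mol
n(Mg) = (1/1) × 0.01690 = 0.01690 mol
m(Mg) = 0.01690 × 24.30 = 0.4107 g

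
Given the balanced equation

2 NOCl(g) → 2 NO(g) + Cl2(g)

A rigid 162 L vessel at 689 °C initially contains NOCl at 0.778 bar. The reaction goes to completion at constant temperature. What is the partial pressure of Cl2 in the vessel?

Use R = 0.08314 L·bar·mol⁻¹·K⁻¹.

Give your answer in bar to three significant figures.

0.389 bar

n(NOCl)₀ = PV/RT = (0.778 × 162) / (0.08314 × 962.15) = 1.576 mol
n(Cl2) = (1/2) × 1.576 = 0.7880 mol
P(Cl2) = nRT/V = 0.7880 × 0.08314 × 962.15 / 162 = 0.3891 bar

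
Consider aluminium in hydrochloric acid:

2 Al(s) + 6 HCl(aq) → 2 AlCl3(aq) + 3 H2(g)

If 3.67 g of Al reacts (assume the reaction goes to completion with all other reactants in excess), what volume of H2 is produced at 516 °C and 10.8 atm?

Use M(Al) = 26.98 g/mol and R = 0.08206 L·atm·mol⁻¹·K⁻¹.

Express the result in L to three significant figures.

1.22 L

n(Al) = 3.670 / 26.98 = 0.1360 mol
n(H2) = (3/2) × 0.1360 = 0.2040 mol
V = nRT/P = 0.2040 × 0.08206 × 789.15 / 10.8 = 1.223 L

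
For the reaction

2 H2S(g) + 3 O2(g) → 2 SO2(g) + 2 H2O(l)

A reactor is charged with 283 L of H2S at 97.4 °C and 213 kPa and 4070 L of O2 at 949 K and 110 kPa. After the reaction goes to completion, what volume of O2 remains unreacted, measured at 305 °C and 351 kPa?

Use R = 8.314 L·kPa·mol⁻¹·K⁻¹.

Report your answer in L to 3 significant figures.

375 L

n(H2S) = PV/RT = (213 × 283) / (8.314 × 370.55) = 19.57 mol
n(O2) = PV/RT = (110 × 4070) / (8.314 × 949) = 56.74 mol
For 19.57 mol H2S, stoichiometry requires (3/2) × 19.57 = 29.36 mol O2; 56.74 mol is available, so H2S is limiting.
n(O2) consumed = (3/2) × 19.57 = 29.36 mol; remaining = 56.74 − 29.36 = 27.38 mol
V(O2) = nRT/P = 27.38 × 8.314 × 578.15 / 351 = 375.0 L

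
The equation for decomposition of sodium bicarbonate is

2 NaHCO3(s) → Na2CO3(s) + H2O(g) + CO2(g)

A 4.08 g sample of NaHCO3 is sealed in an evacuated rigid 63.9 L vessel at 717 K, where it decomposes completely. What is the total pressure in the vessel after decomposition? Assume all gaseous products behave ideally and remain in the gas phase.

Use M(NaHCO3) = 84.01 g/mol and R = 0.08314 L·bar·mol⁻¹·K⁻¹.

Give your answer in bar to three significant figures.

0.0453 bar

n(NaHCO3) = 4.08 / 84.01 = 0.04857 mol
n(gas produced) = (2/2) × 0.04857 = 0.04857 mol
P = nRT/V = 0.04857 × 0.08314 × 717 / 63.9 = 0.04531 bar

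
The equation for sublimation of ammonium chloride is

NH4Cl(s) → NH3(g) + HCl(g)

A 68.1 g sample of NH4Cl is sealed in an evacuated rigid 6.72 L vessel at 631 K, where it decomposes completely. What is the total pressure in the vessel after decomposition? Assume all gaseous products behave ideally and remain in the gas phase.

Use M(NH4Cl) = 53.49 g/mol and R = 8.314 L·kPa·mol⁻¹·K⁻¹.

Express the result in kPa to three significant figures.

1990 kPa

n(NH4Cl) = 68.1 / 53.49 = 1.273 mol
n(gas produced) = (2/1) × 1.273 = 2.546 mol
P = nRT/V = 2.546 × 8.314 × 631 / 6.72 = 1988 kPa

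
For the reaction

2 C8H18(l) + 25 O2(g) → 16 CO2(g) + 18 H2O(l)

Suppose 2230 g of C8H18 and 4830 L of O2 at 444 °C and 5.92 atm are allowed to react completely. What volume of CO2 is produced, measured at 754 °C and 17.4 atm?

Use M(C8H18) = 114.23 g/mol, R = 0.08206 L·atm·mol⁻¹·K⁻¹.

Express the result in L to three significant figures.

n(C8H18) = 2230 / 114.23 = 19.52 mol
n(O2) = PV/RT = (5.92 × 4830) / (0.08206 × 717.15) = 485.9 mol
For 19.52 mol C8H18, stoichiometry requires (25/2) × 19.52 = 244.0 mol O2; 485.9 mol is available, so C8H18 is limiting.
n(CO2) = (16/2) × 19.52 = 156.2 mol
V(CO2) = nRT/P = 156.2 × 0.08206 × 1027.15 / 17.4 = 756.7 L

757 L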